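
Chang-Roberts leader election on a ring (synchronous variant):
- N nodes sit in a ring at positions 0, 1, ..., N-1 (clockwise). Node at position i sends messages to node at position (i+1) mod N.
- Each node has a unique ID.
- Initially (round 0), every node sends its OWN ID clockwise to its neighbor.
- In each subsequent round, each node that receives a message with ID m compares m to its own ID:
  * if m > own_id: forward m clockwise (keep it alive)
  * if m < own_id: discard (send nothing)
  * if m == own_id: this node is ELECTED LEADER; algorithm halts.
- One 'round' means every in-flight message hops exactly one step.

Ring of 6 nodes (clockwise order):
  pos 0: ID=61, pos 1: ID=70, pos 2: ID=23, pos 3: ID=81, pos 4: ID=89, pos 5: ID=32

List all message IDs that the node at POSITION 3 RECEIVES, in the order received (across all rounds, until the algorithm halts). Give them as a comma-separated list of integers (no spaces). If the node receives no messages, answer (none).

Answer: 23,70,89

Derivation:
Round 1: pos1(id70) recv 61: drop; pos2(id23) recv 70: fwd; pos3(id81) recv 23: drop; pos4(id89) recv 81: drop; pos5(id32) recv 89: fwd; pos0(id61) recv 32: drop
Round 2: pos3(id81) recv 70: drop; pos0(id61) recv 89: fwd
Round 3: pos1(id70) recv 89: fwd
Round 4: pos2(id23) recv 89: fwd
Round 5: pos3(id81) recv 89: fwd
Round 6: pos4(id89) recv 89: ELECTED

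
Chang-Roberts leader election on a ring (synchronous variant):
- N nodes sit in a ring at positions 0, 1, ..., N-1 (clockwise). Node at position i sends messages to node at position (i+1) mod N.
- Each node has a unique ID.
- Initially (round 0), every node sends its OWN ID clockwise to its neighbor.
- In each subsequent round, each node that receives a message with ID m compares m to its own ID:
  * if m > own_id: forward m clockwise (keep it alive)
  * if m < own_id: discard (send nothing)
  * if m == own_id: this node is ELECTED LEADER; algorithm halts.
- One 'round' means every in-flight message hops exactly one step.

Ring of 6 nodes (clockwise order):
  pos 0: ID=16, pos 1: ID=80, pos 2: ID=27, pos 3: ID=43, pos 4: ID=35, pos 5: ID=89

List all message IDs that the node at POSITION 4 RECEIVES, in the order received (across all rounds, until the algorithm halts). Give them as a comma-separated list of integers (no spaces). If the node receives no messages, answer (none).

Round 1: pos1(id80) recv 16: drop; pos2(id27) recv 80: fwd; pos3(id43) recv 27: drop; pos4(id35) recv 43: fwd; pos5(id89) recv 35: drop; pos0(id16) recv 89: fwd
Round 2: pos3(id43) recv 80: fwd; pos5(id89) recv 43: drop; pos1(id80) recv 89: fwd
Round 3: pos4(id35) recv 80: fwd; pos2(id27) recv 89: fwd
Round 4: pos5(id89) recv 80: drop; pos3(id43) recv 89: fwd
Round 5: pos4(id35) recv 89: fwd
Round 6: pos5(id89) recv 89: ELECTED

Answer: 43,80,89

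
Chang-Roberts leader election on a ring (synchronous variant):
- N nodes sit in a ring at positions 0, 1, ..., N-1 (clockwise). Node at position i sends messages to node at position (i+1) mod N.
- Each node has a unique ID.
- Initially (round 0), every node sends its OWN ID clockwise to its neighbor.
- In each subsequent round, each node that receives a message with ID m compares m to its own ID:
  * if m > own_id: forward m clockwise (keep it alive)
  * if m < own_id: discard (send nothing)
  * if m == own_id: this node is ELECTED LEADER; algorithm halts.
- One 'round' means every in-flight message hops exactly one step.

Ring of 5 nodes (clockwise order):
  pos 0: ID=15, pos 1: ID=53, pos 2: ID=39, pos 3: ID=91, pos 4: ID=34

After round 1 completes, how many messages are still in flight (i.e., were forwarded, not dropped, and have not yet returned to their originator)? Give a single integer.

Round 1: pos1(id53) recv 15: drop; pos2(id39) recv 53: fwd; pos3(id91) recv 39: drop; pos4(id34) recv 91: fwd; pos0(id15) recv 34: fwd
After round 1: 3 messages still in flight

Answer: 3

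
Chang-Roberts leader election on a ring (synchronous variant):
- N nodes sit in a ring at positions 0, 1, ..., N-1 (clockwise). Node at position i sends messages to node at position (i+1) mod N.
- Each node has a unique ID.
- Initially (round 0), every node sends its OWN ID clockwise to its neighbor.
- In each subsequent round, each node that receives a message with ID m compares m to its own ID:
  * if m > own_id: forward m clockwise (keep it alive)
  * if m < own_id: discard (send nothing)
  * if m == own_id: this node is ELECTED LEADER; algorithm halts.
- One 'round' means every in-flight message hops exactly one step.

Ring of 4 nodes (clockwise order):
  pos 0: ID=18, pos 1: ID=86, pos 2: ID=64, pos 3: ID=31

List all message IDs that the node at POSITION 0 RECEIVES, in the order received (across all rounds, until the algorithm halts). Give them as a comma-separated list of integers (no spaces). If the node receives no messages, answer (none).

Round 1: pos1(id86) recv 18: drop; pos2(id64) recv 86: fwd; pos3(id31) recv 64: fwd; pos0(id18) recv 31: fwd
Round 2: pos3(id31) recv 86: fwd; pos0(id18) recv 64: fwd; pos1(id86) recv 31: drop
Round 3: pos0(id18) recv 86: fwd; pos1(id86) recv 64: drop
Round 4: pos1(id86) recv 86: ELECTED

Answer: 31,64,86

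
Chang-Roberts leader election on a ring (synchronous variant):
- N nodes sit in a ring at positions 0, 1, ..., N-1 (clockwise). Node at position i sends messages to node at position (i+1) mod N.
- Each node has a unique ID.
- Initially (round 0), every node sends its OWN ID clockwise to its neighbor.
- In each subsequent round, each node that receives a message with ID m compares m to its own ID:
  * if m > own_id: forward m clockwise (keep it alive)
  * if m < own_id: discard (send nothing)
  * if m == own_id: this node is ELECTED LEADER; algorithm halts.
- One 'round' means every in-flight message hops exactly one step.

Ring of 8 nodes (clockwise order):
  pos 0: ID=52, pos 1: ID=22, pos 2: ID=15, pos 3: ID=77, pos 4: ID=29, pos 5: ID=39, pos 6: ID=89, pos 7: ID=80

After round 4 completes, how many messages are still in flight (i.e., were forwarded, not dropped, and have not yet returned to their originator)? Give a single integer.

Answer: 2

Derivation:
Round 1: pos1(id22) recv 52: fwd; pos2(id15) recv 22: fwd; pos3(id77) recv 15: drop; pos4(id29) recv 77: fwd; pos5(id39) recv 29: drop; pos6(id89) recv 39: drop; pos7(id80) recv 89: fwd; pos0(id52) recv 80: fwd
Round 2: pos2(id15) recv 52: fwd; pos3(id77) recv 22: drop; pos5(id39) recv 77: fwd; pos0(id52) recv 89: fwd; pos1(id22) recv 80: fwd
Round 3: pos3(id77) recv 52: drop; pos6(id89) recv 77: drop; pos1(id22) recv 89: fwd; pos2(id15) recv 80: fwd
Round 4: pos2(id15) recv 89: fwd; pos3(id77) recv 80: fwd
After round 4: 2 messages still in flight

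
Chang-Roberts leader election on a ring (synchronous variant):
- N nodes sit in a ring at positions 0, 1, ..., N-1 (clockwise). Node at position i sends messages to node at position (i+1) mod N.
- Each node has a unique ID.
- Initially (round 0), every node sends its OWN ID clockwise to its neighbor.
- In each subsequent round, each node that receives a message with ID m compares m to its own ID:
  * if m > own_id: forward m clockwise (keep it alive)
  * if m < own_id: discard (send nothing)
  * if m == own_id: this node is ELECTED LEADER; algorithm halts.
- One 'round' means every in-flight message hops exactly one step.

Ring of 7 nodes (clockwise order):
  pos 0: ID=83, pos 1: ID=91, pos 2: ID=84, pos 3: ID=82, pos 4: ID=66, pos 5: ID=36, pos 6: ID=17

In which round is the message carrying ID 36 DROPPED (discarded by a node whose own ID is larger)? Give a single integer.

Round 1: pos1(id91) recv 83: drop; pos2(id84) recv 91: fwd; pos3(id82) recv 84: fwd; pos4(id66) recv 82: fwd; pos5(id36) recv 66: fwd; pos6(id17) recv 36: fwd; pos0(id83) recv 17: drop
Round 2: pos3(id82) recv 91: fwd; pos4(id66) recv 84: fwd; pos5(id36) recv 82: fwd; pos6(id17) recv 66: fwd; pos0(id83) recv 36: drop
Round 3: pos4(id66) recv 91: fwd; pos5(id36) recv 84: fwd; pos6(id17) recv 82: fwd; pos0(id83) recv 66: drop
Round 4: pos5(id36) recv 91: fwd; pos6(id17) recv 84: fwd; pos0(id83) recv 82: drop
Round 5: pos6(id17) recv 91: fwd; pos0(id83) recv 84: fwd
Round 6: pos0(id83) recv 91: fwd; pos1(id91) recv 84: drop
Round 7: pos1(id91) recv 91: ELECTED
Message ID 36 originates at pos 5; dropped at pos 0 in round 2

Answer: 2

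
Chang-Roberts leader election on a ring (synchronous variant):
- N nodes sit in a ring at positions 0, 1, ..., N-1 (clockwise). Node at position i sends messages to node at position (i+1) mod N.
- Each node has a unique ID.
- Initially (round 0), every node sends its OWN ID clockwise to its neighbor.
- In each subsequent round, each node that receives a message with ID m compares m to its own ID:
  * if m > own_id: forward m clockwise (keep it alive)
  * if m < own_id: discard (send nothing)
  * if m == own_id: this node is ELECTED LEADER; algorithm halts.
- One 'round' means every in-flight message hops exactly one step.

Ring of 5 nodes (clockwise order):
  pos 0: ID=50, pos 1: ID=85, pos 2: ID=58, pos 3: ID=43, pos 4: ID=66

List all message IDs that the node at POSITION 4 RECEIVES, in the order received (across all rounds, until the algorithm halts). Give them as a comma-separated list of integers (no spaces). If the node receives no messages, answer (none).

Round 1: pos1(id85) recv 50: drop; pos2(id58) recv 85: fwd; pos3(id43) recv 58: fwd; pos4(id66) recv 43: drop; pos0(id50) recv 66: fwd
Round 2: pos3(id43) recv 85: fwd; pos4(id66) recv 58: drop; pos1(id85) recv 66: drop
Round 3: pos4(id66) recv 85: fwd
Round 4: pos0(id50) recv 85: fwd
Round 5: pos1(id85) recv 85: ELECTED

Answer: 43,58,85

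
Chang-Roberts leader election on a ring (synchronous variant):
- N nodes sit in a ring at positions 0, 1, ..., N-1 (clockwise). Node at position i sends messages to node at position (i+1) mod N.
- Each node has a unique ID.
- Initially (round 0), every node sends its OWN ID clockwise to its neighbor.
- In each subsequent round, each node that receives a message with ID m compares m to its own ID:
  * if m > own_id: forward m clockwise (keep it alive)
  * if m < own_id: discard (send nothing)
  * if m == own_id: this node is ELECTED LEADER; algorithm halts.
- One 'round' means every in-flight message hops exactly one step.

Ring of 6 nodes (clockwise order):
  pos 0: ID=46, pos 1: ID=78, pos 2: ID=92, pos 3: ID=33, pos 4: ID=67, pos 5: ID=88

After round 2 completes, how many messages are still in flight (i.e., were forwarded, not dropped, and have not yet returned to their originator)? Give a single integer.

Answer: 2

Derivation:
Round 1: pos1(id78) recv 46: drop; pos2(id92) recv 78: drop; pos3(id33) recv 92: fwd; pos4(id67) recv 33: drop; pos5(id88) recv 67: drop; pos0(id46) recv 88: fwd
Round 2: pos4(id67) recv 92: fwd; pos1(id78) recv 88: fwd
After round 2: 2 messages still in flight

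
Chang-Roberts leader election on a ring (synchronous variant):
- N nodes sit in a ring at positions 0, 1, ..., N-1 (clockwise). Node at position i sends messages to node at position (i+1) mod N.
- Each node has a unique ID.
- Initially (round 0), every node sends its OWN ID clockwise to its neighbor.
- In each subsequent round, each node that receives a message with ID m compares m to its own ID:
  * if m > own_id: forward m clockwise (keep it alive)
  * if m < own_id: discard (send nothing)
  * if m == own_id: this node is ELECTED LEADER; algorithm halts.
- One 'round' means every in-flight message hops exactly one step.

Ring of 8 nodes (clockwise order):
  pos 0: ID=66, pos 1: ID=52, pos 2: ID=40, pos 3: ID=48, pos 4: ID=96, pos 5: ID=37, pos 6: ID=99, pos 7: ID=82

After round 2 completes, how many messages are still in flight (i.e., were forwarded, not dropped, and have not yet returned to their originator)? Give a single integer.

Answer: 4

Derivation:
Round 1: pos1(id52) recv 66: fwd; pos2(id40) recv 52: fwd; pos3(id48) recv 40: drop; pos4(id96) recv 48: drop; pos5(id37) recv 96: fwd; pos6(id99) recv 37: drop; pos7(id82) recv 99: fwd; pos0(id66) recv 82: fwd
Round 2: pos2(id40) recv 66: fwd; pos3(id48) recv 52: fwd; pos6(id99) recv 96: drop; pos0(id66) recv 99: fwd; pos1(id52) recv 82: fwd
After round 2: 4 messages still in flight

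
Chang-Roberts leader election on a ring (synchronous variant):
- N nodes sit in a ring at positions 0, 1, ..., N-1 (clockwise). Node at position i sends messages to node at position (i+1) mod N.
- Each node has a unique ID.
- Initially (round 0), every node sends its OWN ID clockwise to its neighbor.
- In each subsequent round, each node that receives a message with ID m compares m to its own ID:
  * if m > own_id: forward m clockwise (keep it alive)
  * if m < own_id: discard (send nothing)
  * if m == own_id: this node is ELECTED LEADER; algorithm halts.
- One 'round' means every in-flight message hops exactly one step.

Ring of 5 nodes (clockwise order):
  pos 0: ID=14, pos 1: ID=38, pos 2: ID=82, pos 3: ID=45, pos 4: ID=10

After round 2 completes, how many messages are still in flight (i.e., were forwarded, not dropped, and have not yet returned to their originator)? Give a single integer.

Answer: 2

Derivation:
Round 1: pos1(id38) recv 14: drop; pos2(id82) recv 38: drop; pos3(id45) recv 82: fwd; pos4(id10) recv 45: fwd; pos0(id14) recv 10: drop
Round 2: pos4(id10) recv 82: fwd; pos0(id14) recv 45: fwd
After round 2: 2 messages still in flight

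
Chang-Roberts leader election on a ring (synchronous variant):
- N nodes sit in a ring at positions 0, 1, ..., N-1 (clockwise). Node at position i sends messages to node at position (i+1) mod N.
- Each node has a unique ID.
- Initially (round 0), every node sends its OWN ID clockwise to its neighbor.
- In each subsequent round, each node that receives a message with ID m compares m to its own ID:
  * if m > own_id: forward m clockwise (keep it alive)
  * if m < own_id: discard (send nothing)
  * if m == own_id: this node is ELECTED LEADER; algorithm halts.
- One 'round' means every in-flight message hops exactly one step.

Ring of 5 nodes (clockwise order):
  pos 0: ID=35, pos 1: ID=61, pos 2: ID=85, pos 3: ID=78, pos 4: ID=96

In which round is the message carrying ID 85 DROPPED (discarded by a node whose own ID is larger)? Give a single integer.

Answer: 2

Derivation:
Round 1: pos1(id61) recv 35: drop; pos2(id85) recv 61: drop; pos3(id78) recv 85: fwd; pos4(id96) recv 78: drop; pos0(id35) recv 96: fwd
Round 2: pos4(id96) recv 85: drop; pos1(id61) recv 96: fwd
Round 3: pos2(id85) recv 96: fwd
Round 4: pos3(id78) recv 96: fwd
Round 5: pos4(id96) recv 96: ELECTED
Message ID 85 originates at pos 2; dropped at pos 4 in round 2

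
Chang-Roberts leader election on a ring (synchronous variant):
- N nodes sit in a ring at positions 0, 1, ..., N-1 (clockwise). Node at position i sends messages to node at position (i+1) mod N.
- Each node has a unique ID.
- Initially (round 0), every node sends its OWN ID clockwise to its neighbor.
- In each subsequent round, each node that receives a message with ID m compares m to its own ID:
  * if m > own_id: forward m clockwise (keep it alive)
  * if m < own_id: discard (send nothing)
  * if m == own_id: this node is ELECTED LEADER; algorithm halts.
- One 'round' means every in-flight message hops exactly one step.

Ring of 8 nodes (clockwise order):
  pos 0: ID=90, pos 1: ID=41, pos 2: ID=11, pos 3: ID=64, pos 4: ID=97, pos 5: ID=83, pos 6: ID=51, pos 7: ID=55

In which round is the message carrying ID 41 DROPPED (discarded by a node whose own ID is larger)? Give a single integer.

Answer: 2

Derivation:
Round 1: pos1(id41) recv 90: fwd; pos2(id11) recv 41: fwd; pos3(id64) recv 11: drop; pos4(id97) recv 64: drop; pos5(id83) recv 97: fwd; pos6(id51) recv 83: fwd; pos7(id55) recv 51: drop; pos0(id90) recv 55: drop
Round 2: pos2(id11) recv 90: fwd; pos3(id64) recv 41: drop; pos6(id51) recv 97: fwd; pos7(id55) recv 83: fwd
Round 3: pos3(id64) recv 90: fwd; pos7(id55) recv 97: fwd; pos0(id90) recv 83: drop
Round 4: pos4(id97) recv 90: drop; pos0(id90) recv 97: fwd
Round 5: pos1(id41) recv 97: fwd
Round 6: pos2(id11) recv 97: fwd
Round 7: pos3(id64) recv 97: fwd
Round 8: pos4(id97) recv 97: ELECTED
Message ID 41 originates at pos 1; dropped at pos 3 in round 2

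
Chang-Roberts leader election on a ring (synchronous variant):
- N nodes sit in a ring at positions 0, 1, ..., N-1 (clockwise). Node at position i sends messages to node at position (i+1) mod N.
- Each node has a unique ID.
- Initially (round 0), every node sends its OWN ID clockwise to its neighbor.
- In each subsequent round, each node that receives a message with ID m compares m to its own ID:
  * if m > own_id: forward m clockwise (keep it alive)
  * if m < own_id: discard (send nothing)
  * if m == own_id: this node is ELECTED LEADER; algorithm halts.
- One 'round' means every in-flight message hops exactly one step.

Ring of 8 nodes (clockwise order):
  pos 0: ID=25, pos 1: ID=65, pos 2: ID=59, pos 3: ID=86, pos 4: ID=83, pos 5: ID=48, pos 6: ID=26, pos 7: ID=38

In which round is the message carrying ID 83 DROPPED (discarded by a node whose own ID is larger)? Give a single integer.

Answer: 7

Derivation:
Round 1: pos1(id65) recv 25: drop; pos2(id59) recv 65: fwd; pos3(id86) recv 59: drop; pos4(id83) recv 86: fwd; pos5(id48) recv 83: fwd; pos6(id26) recv 48: fwd; pos7(id38) recv 26: drop; pos0(id25) recv 38: fwd
Round 2: pos3(id86) recv 65: drop; pos5(id48) recv 86: fwd; pos6(id26) recv 83: fwd; pos7(id38) recv 48: fwd; pos1(id65) recv 38: drop
Round 3: pos6(id26) recv 86: fwd; pos7(id38) recv 83: fwd; pos0(id25) recv 48: fwd
Round 4: pos7(id38) recv 86: fwd; pos0(id25) recv 83: fwd; pos1(id65) recv 48: drop
Round 5: pos0(id25) recv 86: fwd; pos1(id65) recv 83: fwd
Round 6: pos1(id65) recv 86: fwd; pos2(id59) recv 83: fwd
Round 7: pos2(id59) recv 86: fwd; pos3(id86) recv 83: drop
Round 8: pos3(id86) recv 86: ELECTED
Message ID 83 originates at pos 4; dropped at pos 3 in round 7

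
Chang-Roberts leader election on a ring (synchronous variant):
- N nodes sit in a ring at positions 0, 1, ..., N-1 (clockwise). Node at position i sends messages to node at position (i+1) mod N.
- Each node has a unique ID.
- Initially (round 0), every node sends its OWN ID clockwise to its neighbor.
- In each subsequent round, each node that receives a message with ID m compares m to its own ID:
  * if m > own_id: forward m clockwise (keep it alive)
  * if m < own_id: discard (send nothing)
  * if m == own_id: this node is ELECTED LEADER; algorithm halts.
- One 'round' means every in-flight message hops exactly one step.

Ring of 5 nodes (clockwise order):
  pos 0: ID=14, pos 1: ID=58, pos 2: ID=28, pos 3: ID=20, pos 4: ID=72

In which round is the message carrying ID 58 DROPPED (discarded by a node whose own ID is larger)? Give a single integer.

Round 1: pos1(id58) recv 14: drop; pos2(id28) recv 58: fwd; pos3(id20) recv 28: fwd; pos4(id72) recv 20: drop; pos0(id14) recv 72: fwd
Round 2: pos3(id20) recv 58: fwd; pos4(id72) recv 28: drop; pos1(id58) recv 72: fwd
Round 3: pos4(id72) recv 58: drop; pos2(id28) recv 72: fwd
Round 4: pos3(id20) recv 72: fwd
Round 5: pos4(id72) recv 72: ELECTED
Message ID 58 originates at pos 1; dropped at pos 4 in round 3

Answer: 3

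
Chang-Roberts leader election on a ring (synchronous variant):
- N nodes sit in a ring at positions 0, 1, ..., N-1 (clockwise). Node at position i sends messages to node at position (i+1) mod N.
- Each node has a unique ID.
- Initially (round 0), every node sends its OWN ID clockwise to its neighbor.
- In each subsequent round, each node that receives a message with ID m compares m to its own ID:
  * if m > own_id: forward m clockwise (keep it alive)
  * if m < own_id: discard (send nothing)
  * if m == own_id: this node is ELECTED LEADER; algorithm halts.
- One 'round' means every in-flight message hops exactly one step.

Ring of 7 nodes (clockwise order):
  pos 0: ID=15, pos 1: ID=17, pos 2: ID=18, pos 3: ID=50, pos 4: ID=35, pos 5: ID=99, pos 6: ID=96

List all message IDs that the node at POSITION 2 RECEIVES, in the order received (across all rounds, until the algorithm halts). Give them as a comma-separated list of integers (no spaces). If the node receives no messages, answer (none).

Answer: 17,96,99

Derivation:
Round 1: pos1(id17) recv 15: drop; pos2(id18) recv 17: drop; pos3(id50) recv 18: drop; pos4(id35) recv 50: fwd; pos5(id99) recv 35: drop; pos6(id96) recv 99: fwd; pos0(id15) recv 96: fwd
Round 2: pos5(id99) recv 50: drop; pos0(id15) recv 99: fwd; pos1(id17) recv 96: fwd
Round 3: pos1(id17) recv 99: fwd; pos2(id18) recv 96: fwd
Round 4: pos2(id18) recv 99: fwd; pos3(id50) recv 96: fwd
Round 5: pos3(id50) recv 99: fwd; pos4(id35) recv 96: fwd
Round 6: pos4(id35) recv 99: fwd; pos5(id99) recv 96: drop
Round 7: pos5(id99) recv 99: ELECTED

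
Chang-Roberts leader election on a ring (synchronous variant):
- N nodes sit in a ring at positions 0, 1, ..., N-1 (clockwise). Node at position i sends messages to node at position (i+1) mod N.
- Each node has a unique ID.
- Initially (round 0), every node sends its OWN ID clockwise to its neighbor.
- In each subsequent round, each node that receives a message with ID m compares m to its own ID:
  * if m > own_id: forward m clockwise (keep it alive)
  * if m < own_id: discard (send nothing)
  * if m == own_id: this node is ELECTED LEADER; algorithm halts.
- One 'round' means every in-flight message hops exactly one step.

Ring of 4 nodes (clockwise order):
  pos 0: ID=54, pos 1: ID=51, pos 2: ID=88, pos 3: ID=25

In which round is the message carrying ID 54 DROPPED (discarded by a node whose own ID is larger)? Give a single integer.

Round 1: pos1(id51) recv 54: fwd; pos2(id88) recv 51: drop; pos3(id25) recv 88: fwd; pos0(id54) recv 25: drop
Round 2: pos2(id88) recv 54: drop; pos0(id54) recv 88: fwd
Round 3: pos1(id51) recv 88: fwd
Round 4: pos2(id88) recv 88: ELECTED
Message ID 54 originates at pos 0; dropped at pos 2 in round 2

Answer: 2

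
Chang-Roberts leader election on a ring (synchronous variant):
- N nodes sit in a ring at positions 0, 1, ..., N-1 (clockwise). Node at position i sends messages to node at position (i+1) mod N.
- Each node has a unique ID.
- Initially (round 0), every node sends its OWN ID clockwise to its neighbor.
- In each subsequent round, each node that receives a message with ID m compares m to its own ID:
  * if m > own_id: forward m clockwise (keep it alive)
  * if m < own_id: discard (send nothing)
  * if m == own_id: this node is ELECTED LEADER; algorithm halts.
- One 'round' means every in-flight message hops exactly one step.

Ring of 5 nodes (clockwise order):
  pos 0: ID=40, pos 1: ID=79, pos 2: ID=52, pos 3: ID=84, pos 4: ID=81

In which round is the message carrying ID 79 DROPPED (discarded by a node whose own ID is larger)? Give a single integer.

Round 1: pos1(id79) recv 40: drop; pos2(id52) recv 79: fwd; pos3(id84) recv 52: drop; pos4(id81) recv 84: fwd; pos0(id40) recv 81: fwd
Round 2: pos3(id84) recv 79: drop; pos0(id40) recv 84: fwd; pos1(id79) recv 81: fwd
Round 3: pos1(id79) recv 84: fwd; pos2(id52) recv 81: fwd
Round 4: pos2(id52) recv 84: fwd; pos3(id84) recv 81: drop
Round 5: pos3(id84) recv 84: ELECTED
Message ID 79 originates at pos 1; dropped at pos 3 in round 2

Answer: 2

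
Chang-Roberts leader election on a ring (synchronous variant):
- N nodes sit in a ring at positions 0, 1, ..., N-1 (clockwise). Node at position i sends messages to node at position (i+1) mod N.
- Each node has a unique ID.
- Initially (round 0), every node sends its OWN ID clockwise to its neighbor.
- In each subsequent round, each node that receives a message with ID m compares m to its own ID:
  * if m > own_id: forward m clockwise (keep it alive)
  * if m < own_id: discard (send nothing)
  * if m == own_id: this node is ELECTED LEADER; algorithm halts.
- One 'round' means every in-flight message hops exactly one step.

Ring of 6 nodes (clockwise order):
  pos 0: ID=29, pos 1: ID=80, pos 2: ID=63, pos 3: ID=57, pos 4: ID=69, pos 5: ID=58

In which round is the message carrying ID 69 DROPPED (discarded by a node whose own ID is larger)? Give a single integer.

Round 1: pos1(id80) recv 29: drop; pos2(id63) recv 80: fwd; pos3(id57) recv 63: fwd; pos4(id69) recv 57: drop; pos5(id58) recv 69: fwd; pos0(id29) recv 58: fwd
Round 2: pos3(id57) recv 80: fwd; pos4(id69) recv 63: drop; pos0(id29) recv 69: fwd; pos1(id80) recv 58: drop
Round 3: pos4(id69) recv 80: fwd; pos1(id80) recv 69: drop
Round 4: pos5(id58) recv 80: fwd
Round 5: pos0(id29) recv 80: fwd
Round 6: pos1(id80) recv 80: ELECTED
Message ID 69 originates at pos 4; dropped at pos 1 in round 3

Answer: 3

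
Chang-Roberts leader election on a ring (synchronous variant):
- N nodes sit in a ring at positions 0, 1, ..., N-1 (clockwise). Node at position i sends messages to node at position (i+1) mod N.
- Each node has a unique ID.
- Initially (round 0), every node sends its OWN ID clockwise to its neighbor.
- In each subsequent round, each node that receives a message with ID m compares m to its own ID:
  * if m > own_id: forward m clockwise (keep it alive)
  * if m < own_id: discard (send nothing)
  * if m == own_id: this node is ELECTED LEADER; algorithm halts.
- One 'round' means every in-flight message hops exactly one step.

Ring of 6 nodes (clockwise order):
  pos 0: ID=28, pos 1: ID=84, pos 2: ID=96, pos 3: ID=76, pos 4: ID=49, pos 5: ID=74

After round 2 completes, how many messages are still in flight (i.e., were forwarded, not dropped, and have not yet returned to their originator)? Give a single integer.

Round 1: pos1(id84) recv 28: drop; pos2(id96) recv 84: drop; pos3(id76) recv 96: fwd; pos4(id49) recv 76: fwd; pos5(id74) recv 49: drop; pos0(id28) recv 74: fwd
Round 2: pos4(id49) recv 96: fwd; pos5(id74) recv 76: fwd; pos1(id84) recv 74: drop
After round 2: 2 messages still in flight

Answer: 2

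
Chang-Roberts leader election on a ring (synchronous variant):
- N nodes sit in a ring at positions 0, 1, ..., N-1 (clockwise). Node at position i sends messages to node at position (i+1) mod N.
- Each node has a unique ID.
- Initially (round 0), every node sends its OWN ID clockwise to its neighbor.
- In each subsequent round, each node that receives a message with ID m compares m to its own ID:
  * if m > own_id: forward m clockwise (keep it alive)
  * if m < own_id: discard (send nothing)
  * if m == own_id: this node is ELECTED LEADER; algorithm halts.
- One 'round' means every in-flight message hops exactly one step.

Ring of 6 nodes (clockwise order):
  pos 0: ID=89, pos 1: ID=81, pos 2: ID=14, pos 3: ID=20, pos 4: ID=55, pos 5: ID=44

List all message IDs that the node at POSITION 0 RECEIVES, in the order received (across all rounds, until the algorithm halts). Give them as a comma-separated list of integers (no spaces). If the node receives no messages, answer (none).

Round 1: pos1(id81) recv 89: fwd; pos2(id14) recv 81: fwd; pos3(id20) recv 14: drop; pos4(id55) recv 20: drop; pos5(id44) recv 55: fwd; pos0(id89) recv 44: drop
Round 2: pos2(id14) recv 89: fwd; pos3(id20) recv 81: fwd; pos0(id89) recv 55: drop
Round 3: pos3(id20) recv 89: fwd; pos4(id55) recv 81: fwd
Round 4: pos4(id55) recv 89: fwd; pos5(id44) recv 81: fwd
Round 5: pos5(id44) recv 89: fwd; pos0(id89) recv 81: drop
Round 6: pos0(id89) recv 89: ELECTED

Answer: 44,55,81,89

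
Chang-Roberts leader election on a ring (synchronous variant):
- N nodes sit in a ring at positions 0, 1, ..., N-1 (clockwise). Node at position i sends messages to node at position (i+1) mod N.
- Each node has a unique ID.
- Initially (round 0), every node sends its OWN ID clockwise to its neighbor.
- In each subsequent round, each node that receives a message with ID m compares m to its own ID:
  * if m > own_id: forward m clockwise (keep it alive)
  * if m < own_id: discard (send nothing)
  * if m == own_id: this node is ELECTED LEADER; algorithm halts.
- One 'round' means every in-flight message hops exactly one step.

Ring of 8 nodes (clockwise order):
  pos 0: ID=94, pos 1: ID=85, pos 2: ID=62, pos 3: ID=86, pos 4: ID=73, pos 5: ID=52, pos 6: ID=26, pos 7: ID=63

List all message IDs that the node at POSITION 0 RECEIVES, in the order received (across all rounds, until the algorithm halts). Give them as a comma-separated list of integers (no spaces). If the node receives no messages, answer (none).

Round 1: pos1(id85) recv 94: fwd; pos2(id62) recv 85: fwd; pos3(id86) recv 62: drop; pos4(id73) recv 86: fwd; pos5(id52) recv 73: fwd; pos6(id26) recv 52: fwd; pos7(id63) recv 26: drop; pos0(id94) recv 63: drop
Round 2: pos2(id62) recv 94: fwd; pos3(id86) recv 85: drop; pos5(id52) recv 86: fwd; pos6(id26) recv 73: fwd; pos7(id63) recv 52: drop
Round 3: pos3(id86) recv 94: fwd; pos6(id26) recv 86: fwd; pos7(id63) recv 73: fwd
Round 4: pos4(id73) recv 94: fwd; pos7(id63) recv 86: fwd; pos0(id94) recv 73: drop
Round 5: pos5(id52) recv 94: fwd; pos0(id94) recv 86: drop
Round 6: pos6(id26) recv 94: fwd
Round 7: pos7(id63) recv 94: fwd
Round 8: pos0(id94) recv 94: ELECTED

Answer: 63,73,86,94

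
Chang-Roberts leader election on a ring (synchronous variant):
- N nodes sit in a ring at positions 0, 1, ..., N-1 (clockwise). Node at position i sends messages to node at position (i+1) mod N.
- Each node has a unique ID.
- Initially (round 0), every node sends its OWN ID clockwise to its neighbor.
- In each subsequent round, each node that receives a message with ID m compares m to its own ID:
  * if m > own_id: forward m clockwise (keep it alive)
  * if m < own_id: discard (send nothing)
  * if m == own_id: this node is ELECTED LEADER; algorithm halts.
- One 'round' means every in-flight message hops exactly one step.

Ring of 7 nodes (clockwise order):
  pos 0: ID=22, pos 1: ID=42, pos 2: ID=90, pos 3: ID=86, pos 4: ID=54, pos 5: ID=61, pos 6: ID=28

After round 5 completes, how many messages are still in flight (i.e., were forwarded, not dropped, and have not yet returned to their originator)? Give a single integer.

Round 1: pos1(id42) recv 22: drop; pos2(id90) recv 42: drop; pos3(id86) recv 90: fwd; pos4(id54) recv 86: fwd; pos5(id61) recv 54: drop; pos6(id28) recv 61: fwd; pos0(id22) recv 28: fwd
Round 2: pos4(id54) recv 90: fwd; pos5(id61) recv 86: fwd; pos0(id22) recv 61: fwd; pos1(id42) recv 28: drop
Round 3: pos5(id61) recv 90: fwd; pos6(id28) recv 86: fwd; pos1(id42) recv 61: fwd
Round 4: pos6(id28) recv 90: fwd; pos0(id22) recv 86: fwd; pos2(id90) recv 61: drop
Round 5: pos0(id22) recv 90: fwd; pos1(id42) recv 86: fwd
After round 5: 2 messages still in flight

Answer: 2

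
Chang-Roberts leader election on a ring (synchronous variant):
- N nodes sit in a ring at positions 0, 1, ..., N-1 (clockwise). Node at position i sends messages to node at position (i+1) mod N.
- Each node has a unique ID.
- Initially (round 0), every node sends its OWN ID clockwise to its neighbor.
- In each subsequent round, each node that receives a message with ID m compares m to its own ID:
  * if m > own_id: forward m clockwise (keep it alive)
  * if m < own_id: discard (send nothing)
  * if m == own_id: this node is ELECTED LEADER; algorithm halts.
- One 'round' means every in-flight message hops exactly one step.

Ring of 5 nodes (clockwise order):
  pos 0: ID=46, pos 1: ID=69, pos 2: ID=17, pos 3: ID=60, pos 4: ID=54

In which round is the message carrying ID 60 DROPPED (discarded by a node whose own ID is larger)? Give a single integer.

Answer: 3

Derivation:
Round 1: pos1(id69) recv 46: drop; pos2(id17) recv 69: fwd; pos3(id60) recv 17: drop; pos4(id54) recv 60: fwd; pos0(id46) recv 54: fwd
Round 2: pos3(id60) recv 69: fwd; pos0(id46) recv 60: fwd; pos1(id69) recv 54: drop
Round 3: pos4(id54) recv 69: fwd; pos1(id69) recv 60: drop
Round 4: pos0(id46) recv 69: fwd
Round 5: pos1(id69) recv 69: ELECTED
Message ID 60 originates at pos 3; dropped at pos 1 in round 3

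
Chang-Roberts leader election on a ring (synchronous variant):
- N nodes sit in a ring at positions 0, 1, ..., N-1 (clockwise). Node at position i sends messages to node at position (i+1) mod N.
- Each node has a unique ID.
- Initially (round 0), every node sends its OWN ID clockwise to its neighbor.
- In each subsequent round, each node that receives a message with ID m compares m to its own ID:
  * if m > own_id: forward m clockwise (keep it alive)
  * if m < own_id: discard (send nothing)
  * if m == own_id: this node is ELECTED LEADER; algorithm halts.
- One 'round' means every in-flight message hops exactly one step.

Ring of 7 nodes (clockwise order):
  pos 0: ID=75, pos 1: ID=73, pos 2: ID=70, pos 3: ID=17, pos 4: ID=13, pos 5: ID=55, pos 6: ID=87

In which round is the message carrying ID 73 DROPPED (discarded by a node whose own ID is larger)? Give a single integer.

Answer: 5

Derivation:
Round 1: pos1(id73) recv 75: fwd; pos2(id70) recv 73: fwd; pos3(id17) recv 70: fwd; pos4(id13) recv 17: fwd; pos5(id55) recv 13: drop; pos6(id87) recv 55: drop; pos0(id75) recv 87: fwd
Round 2: pos2(id70) recv 75: fwd; pos3(id17) recv 73: fwd; pos4(id13) recv 70: fwd; pos5(id55) recv 17: drop; pos1(id73) recv 87: fwd
Round 3: pos3(id17) recv 75: fwd; pos4(id13) recv 73: fwd; pos5(id55) recv 70: fwd; pos2(id70) recv 87: fwd
Round 4: pos4(id13) recv 75: fwd; pos5(id55) recv 73: fwd; pos6(id87) recv 70: drop; pos3(id17) recv 87: fwd
Round 5: pos5(id55) recv 75: fwd; pos6(id87) recv 73: drop; pos4(id13) recv 87: fwd
Round 6: pos6(id87) recv 75: drop; pos5(id55) recv 87: fwd
Round 7: pos6(id87) recv 87: ELECTED
Message ID 73 originates at pos 1; dropped at pos 6 in round 5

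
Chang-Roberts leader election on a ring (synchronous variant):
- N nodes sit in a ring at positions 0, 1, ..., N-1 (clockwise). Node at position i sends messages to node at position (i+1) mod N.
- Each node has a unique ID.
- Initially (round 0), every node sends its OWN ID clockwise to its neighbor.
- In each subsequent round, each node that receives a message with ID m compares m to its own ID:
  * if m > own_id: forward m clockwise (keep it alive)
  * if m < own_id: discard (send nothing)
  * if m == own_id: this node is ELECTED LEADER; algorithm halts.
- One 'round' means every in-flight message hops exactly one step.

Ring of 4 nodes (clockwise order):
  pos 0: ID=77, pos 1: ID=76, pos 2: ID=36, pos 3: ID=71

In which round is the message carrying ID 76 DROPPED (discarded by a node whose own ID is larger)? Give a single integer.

Round 1: pos1(id76) recv 77: fwd; pos2(id36) recv 76: fwd; pos3(id71) recv 36: drop; pos0(id77) recv 71: drop
Round 2: pos2(id36) recv 77: fwd; pos3(id71) recv 76: fwd
Round 3: pos3(id71) recv 77: fwd; pos0(id77) recv 76: drop
Round 4: pos0(id77) recv 77: ELECTED
Message ID 76 originates at pos 1; dropped at pos 0 in round 3

Answer: 3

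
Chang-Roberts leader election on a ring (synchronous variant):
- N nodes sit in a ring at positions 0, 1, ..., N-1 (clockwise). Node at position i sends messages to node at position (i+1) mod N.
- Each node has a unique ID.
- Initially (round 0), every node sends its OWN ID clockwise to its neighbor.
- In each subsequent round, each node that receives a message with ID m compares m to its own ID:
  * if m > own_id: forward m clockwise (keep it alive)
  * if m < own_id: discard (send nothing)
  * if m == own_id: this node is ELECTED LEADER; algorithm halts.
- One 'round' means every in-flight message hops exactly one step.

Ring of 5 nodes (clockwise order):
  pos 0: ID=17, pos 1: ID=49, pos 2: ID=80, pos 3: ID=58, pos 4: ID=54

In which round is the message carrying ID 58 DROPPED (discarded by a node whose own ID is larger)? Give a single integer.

Answer: 4

Derivation:
Round 1: pos1(id49) recv 17: drop; pos2(id80) recv 49: drop; pos3(id58) recv 80: fwd; pos4(id54) recv 58: fwd; pos0(id17) recv 54: fwd
Round 2: pos4(id54) recv 80: fwd; pos0(id17) recv 58: fwd; pos1(id49) recv 54: fwd
Round 3: pos0(id17) recv 80: fwd; pos1(id49) recv 58: fwd; pos2(id80) recv 54: drop
Round 4: pos1(id49) recv 80: fwd; pos2(id80) recv 58: drop
Round 5: pos2(id80) recv 80: ELECTED
Message ID 58 originates at pos 3; dropped at pos 2 in round 4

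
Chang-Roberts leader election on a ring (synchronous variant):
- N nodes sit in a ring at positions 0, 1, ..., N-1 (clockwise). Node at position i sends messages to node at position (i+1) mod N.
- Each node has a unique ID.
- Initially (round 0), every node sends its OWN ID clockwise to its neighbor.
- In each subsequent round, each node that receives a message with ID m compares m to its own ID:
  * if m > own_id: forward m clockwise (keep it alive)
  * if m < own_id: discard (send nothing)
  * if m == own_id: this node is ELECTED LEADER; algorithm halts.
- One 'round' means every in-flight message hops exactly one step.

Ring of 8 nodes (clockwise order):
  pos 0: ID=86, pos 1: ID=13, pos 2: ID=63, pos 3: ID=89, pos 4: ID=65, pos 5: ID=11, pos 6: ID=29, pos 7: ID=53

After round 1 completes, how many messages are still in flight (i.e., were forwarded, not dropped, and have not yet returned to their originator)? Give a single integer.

Round 1: pos1(id13) recv 86: fwd; pos2(id63) recv 13: drop; pos3(id89) recv 63: drop; pos4(id65) recv 89: fwd; pos5(id11) recv 65: fwd; pos6(id29) recv 11: drop; pos7(id53) recv 29: drop; pos0(id86) recv 53: drop
After round 1: 3 messages still in flight

Answer: 3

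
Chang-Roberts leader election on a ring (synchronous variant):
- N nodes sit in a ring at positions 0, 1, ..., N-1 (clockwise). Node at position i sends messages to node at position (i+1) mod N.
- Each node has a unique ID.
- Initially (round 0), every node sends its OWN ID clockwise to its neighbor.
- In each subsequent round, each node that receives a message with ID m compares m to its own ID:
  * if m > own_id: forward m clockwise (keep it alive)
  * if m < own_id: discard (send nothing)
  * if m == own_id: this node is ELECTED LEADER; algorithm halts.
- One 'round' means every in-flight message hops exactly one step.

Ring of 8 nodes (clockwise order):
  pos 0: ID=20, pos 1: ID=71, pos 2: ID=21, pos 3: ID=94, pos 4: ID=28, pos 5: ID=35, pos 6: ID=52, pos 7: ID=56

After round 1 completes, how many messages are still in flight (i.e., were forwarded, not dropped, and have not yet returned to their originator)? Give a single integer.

Round 1: pos1(id71) recv 20: drop; pos2(id21) recv 71: fwd; pos3(id94) recv 21: drop; pos4(id28) recv 94: fwd; pos5(id35) recv 28: drop; pos6(id52) recv 35: drop; pos7(id56) recv 52: drop; pos0(id20) recv 56: fwd
After round 1: 3 messages still in flight

Answer: 3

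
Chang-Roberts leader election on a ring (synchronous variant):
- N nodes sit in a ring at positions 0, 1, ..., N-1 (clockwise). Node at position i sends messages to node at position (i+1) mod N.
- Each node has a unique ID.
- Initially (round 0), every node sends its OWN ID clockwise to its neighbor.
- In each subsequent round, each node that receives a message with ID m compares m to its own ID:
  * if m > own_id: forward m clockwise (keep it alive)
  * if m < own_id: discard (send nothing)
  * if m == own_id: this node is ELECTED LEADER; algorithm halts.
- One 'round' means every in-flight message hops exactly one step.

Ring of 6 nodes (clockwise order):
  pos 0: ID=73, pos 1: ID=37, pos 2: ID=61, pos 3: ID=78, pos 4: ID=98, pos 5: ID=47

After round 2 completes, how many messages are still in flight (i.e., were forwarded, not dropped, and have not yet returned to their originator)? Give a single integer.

Answer: 2

Derivation:
Round 1: pos1(id37) recv 73: fwd; pos2(id61) recv 37: drop; pos3(id78) recv 61: drop; pos4(id98) recv 78: drop; pos5(id47) recv 98: fwd; pos0(id73) recv 47: drop
Round 2: pos2(id61) recv 73: fwd; pos0(id73) recv 98: fwd
After round 2: 2 messages still in flight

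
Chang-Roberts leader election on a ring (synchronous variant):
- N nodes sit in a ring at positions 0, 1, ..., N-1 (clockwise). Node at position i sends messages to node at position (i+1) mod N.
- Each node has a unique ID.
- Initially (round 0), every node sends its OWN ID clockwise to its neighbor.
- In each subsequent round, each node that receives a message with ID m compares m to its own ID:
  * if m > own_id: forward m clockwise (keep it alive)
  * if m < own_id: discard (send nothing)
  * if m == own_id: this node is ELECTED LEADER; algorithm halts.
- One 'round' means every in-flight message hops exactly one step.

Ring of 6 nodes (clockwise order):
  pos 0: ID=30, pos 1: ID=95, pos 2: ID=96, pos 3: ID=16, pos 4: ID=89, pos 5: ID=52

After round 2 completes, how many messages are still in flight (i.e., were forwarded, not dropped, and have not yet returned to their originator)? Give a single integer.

Answer: 2

Derivation:
Round 1: pos1(id95) recv 30: drop; pos2(id96) recv 95: drop; pos3(id16) recv 96: fwd; pos4(id89) recv 16: drop; pos5(id52) recv 89: fwd; pos0(id30) recv 52: fwd
Round 2: pos4(id89) recv 96: fwd; pos0(id30) recv 89: fwd; pos1(id95) recv 52: drop
After round 2: 2 messages still in flight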